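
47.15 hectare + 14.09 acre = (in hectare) 52.85. Check: 1 hectare = 10000 m^2, so 47.15 hectare = 47.15 * 10000 = 471500 m^2. 1 acre = 4046.8564 m^2, so 14.09 acre = 14.09 * 4046.8564 = 57020.207 m^2. Sum: 471500 + 57020.207 = 528520.21 m^2. 1 hectare = 10000 m^2, so 528520.21 m^2 = 528520.21 / 10000 = 52.852021 hectare ≈ 52.85 hectare (4 s.f.).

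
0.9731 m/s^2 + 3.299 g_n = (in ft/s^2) 109.3. Check: 0.9731 m/s^2 is already in m/s^2. 1 g_n = 9.80665 m/s^2, so 3.299 g_n = 3.299 * 9.80665 = 32.352138 m/s^2. Sum: 0.9731 + 32.352138 = 33.325238 m/s^2. 1 ft/s^2 = 0.3048 m/s^2, so 33.325238 m/s^2 = 33.325238 / 0.3048 = 109.33477 ft/s^2 ≈ 109.3 ft/s^2 (4 s.f.).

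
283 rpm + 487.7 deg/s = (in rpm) 1 rpm = 0.10471976 rad/s, so 283 rpm = 283 * 0.10471976 = 29.635691 rad/s. 1 deg/s = 0.017453293 rad/s, so 487.7 deg/s = 487.7 * 0.017453293 = 8.5119708 rad/s. Sum: 29.635691 + 8.5119708 = 38.147661 rad/s. 1 rpm = 0.10471976 rad/s, so 38.147661 rad/s = 38.147661 / 0.10471976 = 364.28333 rpm ≈ 364.3 rpm (4 s.f.). Final answer: 364.3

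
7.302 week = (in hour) 1227. Check: 1 week = 604800 s, so 7.302 week = 7.302 * 604800 = 4416249.6 s. 1 hour = 3600 s, so 4416249.6 s = 4416249.6 / 3600 = 1226.736 hour ≈ 1227 hour (4 s.f.).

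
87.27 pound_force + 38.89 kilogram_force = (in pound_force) 1 pound_force = 4.4482216 N, so 87.27 pound_force = 87.27 * 4.4482216 = 388.1963 N. 1 kilogram_force = 9.80665 N, so 38.89 kilogram_force = 38.89 * 9.80665 = 381.38062 N. Sum: 388.1963 + 381.38062 = 769.57692 N. 1 pound_force = 4.4482216 N, so 769.57692 N = 769.57692 / 4.4482216 = 173.00777 pound_force ≈ 173 pound_force (4 s.f.). Final answer: 173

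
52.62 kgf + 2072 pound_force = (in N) 9733. Check: 1 kgf = 9.80665 N, so 52.62 kgf = 52.62 * 9.80665 = 516.02592 N. 1 pound_force = 4.4482216 N, so 2072 pound_force = 2072 * 4.4482216 = 9216.7152 N. Sum: 516.02592 + 9216.7152 = 9732.7411 N. Result: 9732.7411 N ≈ 9733 N (4 s.f.).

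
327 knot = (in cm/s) 1 knot = 0.51444444 m/s, so 327 knot = 327 * 0.51444444 = 168.22333 m/s. 1 cm/s = 0.01 m/s, so 168.22333 m/s = 168.22333 / 0.01 = 16822.333 cm/s ≈ 1.682e+04 cm/s (4 s.f.). Final answer: 1.682e+04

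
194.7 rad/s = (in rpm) 1 rpm = 0.10471976 rad/s, so 194.7 rad/s = 194.7 / 0.10471976 = 1859.248 rpm ≈ 1859 rpm (4 s.f.). Final answer: 1859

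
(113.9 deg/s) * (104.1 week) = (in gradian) 1 deg/s = 0.017453293 rad/s, so 113.9 deg/s = 113.9 * 0.017453293 = 1.98793 rad/s. 1 week = 604800 s, so 104.1 week = 104.1 * 604800 = 62959680 s. Combine: 1.98793 rad/s * 62959680 s = 1.2515944e+08 rad. 1 gradian = 0.015707963 rad, so 1.2515944e+08 rad = 1.2515944e+08 / 0.015707963 = 7.9678973e+09 gradian ≈ 7.968e+09 gradian (4 s.f.). Final answer: 7.968e+09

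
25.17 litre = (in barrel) 1 litre = 0.001 m^3, so 25.17 litre = 25.17 * 0.001 = 0.02517 m^3. 1 barrel = 0.15898729 m^3, so 0.02517 m^3 = 0.02517 / 0.15898729 = 0.15831454 barrel ≈ 0.1583 barrel (4 s.f.). Final answer: 0.1583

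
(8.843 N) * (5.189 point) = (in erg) 8.843 N is already in N. 1 point = 0.00035277778 m, so 5.189 point = 5.189 * 0.00035277778 = 0.0018305639 m. Combine: 8.843 N * 0.0018305639 m = 0.016187676 J. 1 erg = 1e-07 J, so 0.016187676 J = 0.016187676 / 1e-07 = 161876.76 erg ≈ 1.619e+05 erg (4 s.f.). Final answer: 1.619e+05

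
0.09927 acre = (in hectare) 1 acre = 4046.8564 m^2, so 0.09927 acre = 0.09927 * 4046.8564 = 401.73144 m^2. 1 hectare = 10000 m^2, so 401.73144 m^2 = 401.73144 / 10000 = 0.040173144 hectare ≈ 0.04017 hectare (4 s.f.). Final answer: 0.04017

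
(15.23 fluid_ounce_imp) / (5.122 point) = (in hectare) 2.395e-05. Check: 1 fluid_ounce_imp = 2.8413063e-05 m^3, so 15.23 fluid_ounce_imp = 15.23 * 2.8413063e-05 = 0.00043273094 m^3. 1 point = 0.00035277778 m, so 5.122 point = 5.122 * 0.00035277778 = 0.0018069278 m. Combine: 0.00043273094 m^3 / 0.0018069278 m = 0.23948436 m^2. 1 hectare = 10000 m^2, so 0.23948436 m^2 = 0.23948436 / 10000 = 2.3948436e-05 hectare ≈ 2.395e-05 hectare (4 s.f.).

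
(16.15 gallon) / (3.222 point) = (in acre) 0.01329. Check: 1 gallon = 0.0037854118 m^3, so 16.15 gallon = 16.15 * 0.0037854118 = 0.0611344 m^3. 1 point = 0.00035277778 m, so 3.222 point = 3.222 * 0.00035277778 = 0.00113665 m. Combine: 0.0611344 m^3 / 0.00113665 m = 53.784719 m^2. 1 acre = 4046.8564 m^2, so 53.784719 m^2 = 53.784719 / 4046.8564 = 0.013290493 acre ≈ 0.01329 acre (4 s.f.).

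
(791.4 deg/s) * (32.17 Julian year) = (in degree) 8.034e+11. Check: 1 deg/s = 0.017453293 rad/s, so 791.4 deg/s = 791.4 * 0.017453293 = 13.812536 rad/s. 1 Julian year = 31557600 s, so 32.17 Julian year = 32.17 * 31557600 = 1.015208e+09 s. Combine: 13.812536 rad/s * 1.015208e+09 s = 1.4022597e+10 rad. 1 degree = 0.017453293 rad, so 1.4022597e+10 rad = 1.4022597e+10 / 0.017453293 = 8.034356e+11 degree ≈ 8.034e+11 degree (4 s.f.).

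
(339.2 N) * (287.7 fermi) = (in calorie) 339.2 N is already in N. 1 fermi = 1e-15 m, so 287.7 fermi = 287.7 * 1e-15 = 2.877e-13 m. Combine: 339.2 N * 2.877e-13 m = 9.758784e-11 J. 1 calorie = 4.184 J, so 9.758784e-11 J = 9.758784e-11 / 4.184 = 2.3324054e-11 calorie ≈ 2.332e-11 calorie (4 s.f.). Final answer: 2.332e-11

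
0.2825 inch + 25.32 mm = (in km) 1 inch = 0.0254 m, so 0.2825 inch = 0.2825 * 0.0254 = 0.0071755 m. 1 mm = 0.001 m, so 25.32 mm = 25.32 * 0.001 = 0.02532 m. Sum: 0.0071755 + 0.02532 = 0.0324955 m. 1 km = 1000 m, so 0.0324955 m = 0.0324955 / 1000 = 3.24955e-05 km ≈ 3.25e-05 km (4 s.f.). Final answer: 3.25e-05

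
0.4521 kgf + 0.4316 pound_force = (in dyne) 1 kgf = 9.80665 N, so 0.4521 kgf = 0.4521 * 9.80665 = 4.4335865 N. 1 pound_force = 4.4482216 N, so 0.4316 pound_force = 0.4316 * 4.4482216 = 1.9198524 N. Sum: 4.4335865 + 1.9198524 = 6.3534389 N. 1 dyne = 1e-05 N, so 6.3534389 N = 6.3534389 / 1e-05 = 635343.89 dyne ≈ 6.353e+05 dyne (4 s.f.). Final answer: 6.353e+05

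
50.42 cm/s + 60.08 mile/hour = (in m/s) 1 cm/s = 0.01 m/s, so 50.42 cm/s = 50.42 * 0.01 = 0.5042 m/s. 1 mile/hour = 0.44704 m/s, so 60.08 mile/hour = 60.08 * 0.44704 = 26.858163 m/s. Sum: 0.5042 + 26.858163 = 27.362363 m/s. Result: 27.362363 m/s ≈ 27.36 m/s (4 s.f.). Final answer: 27.36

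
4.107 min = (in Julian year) 7.809e-06. Check: 1 min = 60 s, so 4.107 min = 4.107 * 60 = 246.42 s. 1 Julian year = 31557600 s, so 246.42 s = 246.42 / 31557600 = 7.8085786e-06 Julian year ≈ 7.809e-06 Julian year (4 s.f.).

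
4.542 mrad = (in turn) 0.0007229. Check: 1 mrad = 0.001 rad, so 4.542 mrad = 4.542 * 0.001 = 0.004542 rad. 1 turn = 6.2831853 rad, so 0.004542 rad = 0.004542 / 6.2831853 = 0.00072288175 turn ≈ 0.0007229 turn (4 s.f.).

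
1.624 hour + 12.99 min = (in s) 1 hour = 3600 s, so 1.624 hour = 1.624 * 3600 = 5846.4 s. 1 min = 60 s, so 12.99 min = 12.99 * 60 = 779.4 s. Sum: 5846.4 + 779.4 = 6625.8 s. Result: 6625.8 s ≈ 6626 s (4 s.f.). Final answer: 6626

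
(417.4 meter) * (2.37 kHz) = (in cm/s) 9.892e+07. Check: 417.4 meter = 417.4 m. 1 kHz = 1000 Hz, so 2.37 kHz = 2.37 * 1000 = 2370 Hz. Combine: 417.4 m * 2370 Hz = 989238 m/s. 1 cm/s = 0.01 m/s, so 989238 m/s = 989238 / 0.01 = 98923800 cm/s ≈ 9.892e+07 cm/s (4 s.f.).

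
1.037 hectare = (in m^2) 1.037e+04. Check: 1 hectare = 10000 m^2, so 1.037 hectare = 1.037 * 10000 = 10370 m^2. Result: 10370 m^2 ≈ 1.037e+04 m^2 (4 s.f.).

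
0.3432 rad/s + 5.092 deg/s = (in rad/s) 0.4321. Check: 0.3432 rad/s is already in rad/s. 1 deg/s = 0.017453293 rad/s, so 5.092 deg/s = 5.092 * 0.017453293 = 0.088872166 rad/s. Sum: 0.3432 + 0.088872166 = 0.43207217 rad/s. Result: 0.43207217 rad/s ≈ 0.4321 rad/s (4 s.f.).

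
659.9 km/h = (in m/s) 183.3. Check: 1 km/h = 0.27777778 m/s, so 659.9 km/h = 659.9 * 0.27777778 = 183.30556 m/s. Result: 183.30556 m/s ≈ 183.3 m/s (4 s.f.).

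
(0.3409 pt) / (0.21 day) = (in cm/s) 6.628e-07. Check: 1 pt = 0.00035277778 m, so 0.3409 pt = 0.3409 * 0.00035277778 = 0.00012026194 m. 1 day = 86400 s, so 0.21 day = 0.21 * 86400 = 18144 s. Combine: 0.00012026194 m / 18144 s = 6.6281936e-09 m/s. 1 cm/s = 0.01 m/s, so 6.6281936e-09 m/s = 6.6281936e-09 / 0.01 = 6.6281936e-07 cm/s ≈ 6.628e-07 cm/s (4 s.f.).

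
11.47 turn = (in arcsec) 1.487e+07. Check: 1 turn = 6.2831853 rad, so 11.47 turn = 11.47 * 6.2831853 = 72.068135 rad. 1 arcsec = 4.8481368e-06 rad, so 72.068135 rad = 72.068135 / 4.8481368e-06 = 14865120 arcsec ≈ 1.487e+07 arcsec (4 s.f.).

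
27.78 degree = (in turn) 0.07717. Check: 1 degree = 0.017453293 rad, so 27.78 degree = 27.78 * 0.017453293 = 0.48485247 rad. 1 turn = 6.2831853 rad, so 0.48485247 rad = 0.48485247 / 6.2831853 = 0.077166667 turn ≈ 0.07717 turn (4 s.f.).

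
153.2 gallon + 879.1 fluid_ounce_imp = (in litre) 604.9. Check: 1 gallon = 0.0037854118 m^3, so 153.2 gallon = 153.2 * 0.0037854118 = 0.57992509 m^3. 1 fluid_ounce_imp = 2.8413063e-05 m^3, so 879.1 fluid_ounce_imp = 879.1 * 2.8413063e-05 = 0.024977923 m^3. Sum: 0.57992509 + 0.024977923 = 0.60490301 m^3. 1 litre = 0.001 m^3, so 0.60490301 m^3 = 0.60490301 / 0.001 = 604.90301 litre ≈ 604.9 litre (4 s.f.).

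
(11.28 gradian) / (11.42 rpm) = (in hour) 4.116e-05. Check: 1 gradian = 0.015707963 rad, so 11.28 gradian = 11.28 * 0.015707963 = 0.17718583 rad. 1 rpm = 0.10471976 rad/s, so 11.42 rpm = 11.42 * 0.10471976 = 1.1958996 rad/s. Combine: 0.17718583 rad / 1.1958996 rad/s = 0.14816112 s. 1 hour = 3600 s, so 0.14816112 s = 0.14816112 / 3600 = 4.1155867e-05 hour ≈ 4.116e-05 hour (4 s.f.).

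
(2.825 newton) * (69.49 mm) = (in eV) 1.225e+18. Check: 2.825 newton = 2.825 N. 1 mm = 0.001 m, so 69.49 mm = 69.49 * 0.001 = 0.06949 m. Combine: 2.825 N * 0.06949 m = 0.19630925 J. 1 eV = 1.6021766e-19 J, so 0.19630925 J = 0.19630925 / 1.6021766e-19 = 1.225266e+18 eV ≈ 1.225e+18 eV (4 s.f.).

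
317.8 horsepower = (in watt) 2.37e+05. Check: 1 horsepower = 745.69987 W, so 317.8 horsepower = 317.8 * 745.69987 = 236983.42 W. 236983.42 W = 236983.42 watt ≈ 2.37e+05 watt (4 s.f.).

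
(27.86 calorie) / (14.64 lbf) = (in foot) 1 calorie = 4.184 J, so 27.86 calorie = 27.86 * 4.184 = 116.56624 J. 1 lbf = 4.4482216 N, so 14.64 lbf = 14.64 * 4.4482216 = 65.121964 N. Combine: 116.56624 J / 65.121964 N = 1.7899681 m. 1 foot = 0.3048 m, so 1.7899681 m = 1.7899681 / 0.3048 = 5.8725988 foot ≈ 5.873 foot (4 s.f.). Final answer: 5.873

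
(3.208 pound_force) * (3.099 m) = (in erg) 1 pound_force = 4.4482216 N, so 3.208 pound_force = 3.208 * 4.4482216 = 14.269895 N. 3.099 m is already in m. Combine: 14.269895 N * 3.099 m = 44.222404 J. 1 erg = 1e-07 J, so 44.222404 J = 44.222404 / 1e-07 = 4.4222404e+08 erg ≈ 4.422e+08 erg (4 s.f.). Final answer: 4.422e+08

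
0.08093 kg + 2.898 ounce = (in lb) 0.3595. Check: 0.08093 kg is already in kg. 1 ounce = 0.028349523 kg, so 2.898 ounce = 2.898 * 0.028349523 = 0.082156918 kg. Sum: 0.08093 + 0.082156918 = 0.16308692 kg. 1 lb = 0.45359237 kg, so 0.16308692 kg = 0.16308692 / 0.45359237 = 0.35954511 lb ≈ 0.3595 lb (4 s.f.).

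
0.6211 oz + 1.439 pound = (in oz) 1 oz = 0.028349523 kg, so 0.6211 oz = 0.6211 * 0.028349523 = 0.017607889 kg. 1 pound = 0.45359237 kg, so 1.439 pound = 1.439 * 0.45359237 = 0.65271942 kg. Sum: 0.017607889 + 0.65271942 = 0.67032731 kg. 1 oz = 0.028349523 kg, so 0.67032731 kg = 0.67032731 / 0.028349523 = 23.6451 oz ≈ 23.65 oz (4 s.f.). Final answer: 23.65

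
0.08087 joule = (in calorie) 0.08087 joule = 0.08087 J. 1 calorie = 4.184 J, so 0.08087 J = 0.08087 / 4.184 = 0.019328394 calorie ≈ 0.01933 calorie (4 s.f.). Final answer: 0.01933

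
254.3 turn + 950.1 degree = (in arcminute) 5.55e+06. Check: 1 turn = 6.2831853 rad, so 254.3 turn = 254.3 * 6.2831853 = 1597.814 rad. 1 degree = 0.017453293 rad, so 950.1 degree = 950.1 * 0.017453293 = 16.582373 rad. Sum: 1597.814 + 16.582373 = 1614.3964 rad. 1 arcminute = 0.00029088821 rad, so 1614.3964 rad = 1614.3964 / 0.00029088821 = 5549886 arcminute ≈ 5.55e+06 arcminute (4 s.f.).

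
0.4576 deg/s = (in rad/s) 0.007987. Check: 1 deg/s = 0.017453293 rad/s, so 0.4576 deg/s = 0.4576 * 0.017453293 = 0.0079866267 rad/s. Result: 0.0079866267 rad/s ≈ 0.007987 rad/s (4 s.f.).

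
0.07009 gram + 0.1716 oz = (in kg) 1 gram = 0.001 kg, so 0.07009 gram = 0.07009 * 0.001 = 7.009e-05 kg. 1 oz = 0.028349523 kg, so 0.1716 oz = 0.1716 * 0.028349523 = 0.0048647782 kg. Sum: 7.009e-05 + 0.0048647782 = 0.0049348682 kg. Result: 0.0049348682 kg ≈ 0.004935 kg (4 s.f.). Final answer: 0.004935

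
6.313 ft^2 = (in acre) 0.0001449. Check: 1 ft^2 = 0.09290304 m^2, so 6.313 ft^2 = 6.313 * 0.09290304 = 0.58649689 m^2. 1 acre = 4046.8564 m^2, so 0.58649689 m^2 = 0.58649689 / 4046.8564 = 0.00014492654 acre ≈ 0.0001449 acre (4 s.f.).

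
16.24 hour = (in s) 1 hour = 3600 s, so 16.24 hour = 16.24 * 3600 = 58464 s. Result: 58464 s ≈ 5.846e+04 s (4 s.f.). Final answer: 5.846e+04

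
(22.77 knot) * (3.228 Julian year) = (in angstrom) 1 knot = 0.51444444 m/s, so 22.77 knot = 22.77 * 0.51444444 = 11.7139 m/s. 1 Julian year = 31557600 s, so 3.228 Julian year = 3.228 * 31557600 = 1.0186793e+08 s. Combine: 11.7139 m/s * 1.0186793e+08 s = 1.1932708e+09 m. 1 angstrom = 1e-10 m, so 1.1932708e+09 m = 1.1932708e+09 / 1e-10 = 1.1932708e+19 angstrom ≈ 1.193e+19 angstrom (4 s.f.). Final answer: 1.193e+19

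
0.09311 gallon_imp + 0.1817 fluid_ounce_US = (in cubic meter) 0.0004287. Check: 1 gallon_imp = 0.00454609 m^3, so 0.09311 gallon_imp = 0.09311 * 0.00454609 = 0.00042328644 m^3. 1 fluid_ounce_US = 2.957353e-05 m^3, so 0.1817 fluid_ounce_US = 0.1817 * 2.957353e-05 = 5.3735103e-06 m^3. Sum: 0.00042328644 + 5.3735103e-06 = 0.00042865995 m^3. 0.00042865995 m^3 = 0.00042865995 cubic meter ≈ 0.0004287 cubic meter (4 s.f.).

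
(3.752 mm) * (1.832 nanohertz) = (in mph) 1 mm = 0.001 m, so 3.752 mm = 3.752 * 0.001 = 0.003752 m. 1 nanohertz = 1e-09 Hz, so 1.832 nanohertz = 1.832 * 1e-09 = 1.832e-09 Hz. Combine: 0.003752 m * 1.832e-09 Hz = 6.873664e-12 m/s. 1 mph = 0.44704 m/s, so 6.873664e-12 m/s = 6.873664e-12 / 0.44704 = 1.5375948e-11 mph ≈ 1.538e-11 mph (4 s.f.). Final answer: 1.538e-11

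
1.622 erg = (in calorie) 3.877e-08. Check: 1 erg = 1e-07 J, so 1.622 erg = 1.622 * 1e-07 = 1.622e-07 J. 1 calorie = 4.184 J, so 1.622e-07 J = 1.622e-07 / 4.184 = 3.876673e-08 calorie ≈ 3.877e-08 calorie (4 s.f.).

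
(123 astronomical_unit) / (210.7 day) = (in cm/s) 1.011e+08. Check: 1 astronomical_unit = 1.4959787e+11 m, so 123 astronomical_unit = 123 * 1.4959787e+11 = 1.8400538e+13 m. 1 day = 86400 s, so 210.7 day = 210.7 * 86400 = 18204480 s. Combine: 1.8400538e+13 m / 18204480 s = 1010769.8 m/s. 1 cm/s = 0.01 m/s, so 1010769.8 m/s = 1010769.8 / 0.01 = 1.0107698e+08 cm/s ≈ 1.011e+08 cm/s (4 s.f.).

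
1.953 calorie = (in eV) 5.1e+19. Check: 1 calorie = 4.184 J, so 1.953 calorie = 1.953 * 4.184 = 8.171352 J. 1 eV = 1.6021766e-19 J, so 8.171352 J = 8.171352 / 1.6021766e-19 = 5.1001568e+19 eV ≈ 5.1e+19 eV (4 s.f.).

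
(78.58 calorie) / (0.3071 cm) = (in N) 1.071e+05. Check: 1 calorie = 4.184 J, so 78.58 calorie = 78.58 * 4.184 = 328.77872 J. 1 cm = 0.01 m, so 0.3071 cm = 0.3071 * 0.01 = 0.003071 m. Combine: 328.77872 J / 0.003071 m = 107059.17 N. Result: 107059.17 N ≈ 1.071e+05 N (4 s.f.).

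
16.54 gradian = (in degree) 1 gradian = 0.015707963 rad, so 16.54 gradian = 16.54 * 0.015707963 = 0.25980971 rad. 1 degree = 0.017453293 rad, so 0.25980971 rad = 0.25980971 / 0.017453293 = 14.886 degree ≈ 14.89 degree (4 s.f.). Final answer: 14.89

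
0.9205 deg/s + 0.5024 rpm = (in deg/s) 3.935. Check: 1 deg/s = 0.017453293 rad/s, so 0.9205 deg/s = 0.9205 * 0.017453293 = 0.016065756 rad/s. 1 rpm = 0.10471976 rad/s, so 0.5024 rpm = 0.5024 * 0.10471976 = 0.052611205 rad/s. Sum: 0.016065756 + 0.052611205 = 0.068676961 rad/s. 1 deg/s = 0.017453293 rad/s, so 0.068676961 rad/s = 0.068676961 / 0.017453293 = 3.9349 deg/s ≈ 3.935 deg/s (4 s.f.).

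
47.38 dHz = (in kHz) 0.004738. Check: 1 dHz = 0.1 Hz, so 47.38 dHz = 47.38 * 0.1 = 4.738 Hz. 1 kHz = 1000 Hz, so 4.738 Hz = 4.738 / 1000 = 0.004738 kHz.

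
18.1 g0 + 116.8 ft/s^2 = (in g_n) 21.73. Check: 1 g0 = 9.80665 m/s^2, so 18.1 g0 = 18.1 * 9.80665 = 177.50037 m/s^2. 1 ft/s^2 = 0.3048 m/s^2, so 116.8 ft/s^2 = 116.8 * 0.3048 = 35.60064 m/s^2. Sum: 177.50037 + 35.60064 = 213.10101 m/s^2. 1 g_n = 9.80665 m/s^2, so 213.10101 m/s^2 = 213.10101 / 9.80665 = 21.730255 g_n ≈ 21.73 g_n (4 s.f.).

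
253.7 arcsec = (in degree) 1 arcsec = 4.8481368e-06 rad, so 253.7 arcsec = 253.7 * 4.8481368e-06 = 0.0012299723 rad. 1 degree = 0.017453293 rad, so 0.0012299723 rad = 0.0012299723 / 0.017453293 = 0.070472222 degree ≈ 0.07047 degree (4 s.f.). Final answer: 0.07047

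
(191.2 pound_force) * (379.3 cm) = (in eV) 1 pound_force = 4.4482216 N, so 191.2 pound_force = 191.2 * 4.4482216 = 850.49997 N. 1 cm = 0.01 m, so 379.3 cm = 379.3 * 0.01 = 3.793 m. Combine: 850.49997 N * 3.793 m = 3225.9464 J. 1 eV = 1.6021766e-19 J, so 3225.9464 J = 3225.9464 / 1.6021766e-19 = 2.0134774e+22 eV ≈ 2.013e+22 eV (4 s.f.). Final answer: 2.013e+22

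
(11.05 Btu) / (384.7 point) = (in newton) 8.59e+04. Check: 1 Btu = 1055.0559 J, so 11.05 Btu = 11.05 * 1055.0559 = 11658.367 J. 1 point = 0.00035277778 m, so 384.7 point = 384.7 * 0.00035277778 = 0.13571361 m. Combine: 11658.367 J / 0.13571361 m = 85904.185 N. 85904.185 N = 85904.185 newton ≈ 8.59e+04 newton (4 s.f.).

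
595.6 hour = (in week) 1 hour = 3600 s, so 595.6 hour = 595.6 * 3600 = 2144160 s. 1 week = 604800 s, so 2144160 s = 2144160 / 604800 = 3.5452381 week ≈ 3.545 week (4 s.f.). Final answer: 3.545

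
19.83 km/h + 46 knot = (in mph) 1 km/h = 0.27777778 m/s, so 19.83 km/h = 19.83 * 0.27777778 = 5.5083333 m/s. 1 knot = 0.51444444 m/s, so 46 knot = 46 * 0.51444444 = 23.664444 m/s. Sum: 5.5083333 + 23.664444 = 29.172778 m/s. 1 mph = 0.44704 m/s, so 29.172778 m/s = 29.172778 / 0.44704 = 65.257645 mph ≈ 65.26 mph (4 s.f.). Final answer: 65.26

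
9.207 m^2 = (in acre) 1 acre = 4046.8564 m^2, so 9.207 m^2 = 9.207 / 4046.8564 = 0.0022750992 acre ≈ 0.002275 acre (4 s.f.). Final answer: 0.002275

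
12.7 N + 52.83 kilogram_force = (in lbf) 12.7 N is already in N. 1 kilogram_force = 9.80665 N, so 52.83 kilogram_force = 52.83 * 9.80665 = 518.08532 N. Sum: 12.7 + 518.08532 = 530.78532 N. 1 lbf = 4.4482216 N, so 530.78532 N = 530.78532 / 4.4482216 = 119.32529 lbf ≈ 119.3 lbf (4 s.f.). Final answer: 119.3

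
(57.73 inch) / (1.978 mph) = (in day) 1 inch = 0.0254 m, so 57.73 inch = 57.73 * 0.0254 = 1.466342 m. 1 mph = 0.44704 m/s, so 1.978 mph = 1.978 * 0.44704 = 0.88424512 m/s. Combine: 1.466342 m / 0.88424512 m/s = 1.6582981 s. 1 day = 86400 s, so 1.6582981 s = 1.6582981 / 86400 = 1.9193265e-05 day ≈ 1.919e-05 day (4 s.f.). Final answer: 1.919e-05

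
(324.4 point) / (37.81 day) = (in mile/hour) 7.836e-08. Check: 1 point = 0.00035277778 m, so 324.4 point = 324.4 * 0.00035277778 = 0.11444111 m. 1 day = 86400 s, so 37.81 day = 37.81 * 86400 = 3266784 s. Combine: 0.11444111 m / 3266784 s = 3.5031735e-08 m/s. 1 mile/hour = 0.44704 m/s, so 3.5031735e-08 m/s = 3.5031735e-08 / 0.44704 = 7.8363759e-08 mile/hour ≈ 7.836e-08 mile/hour (4 s.f.).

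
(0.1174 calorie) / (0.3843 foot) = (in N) 1 calorie = 4.184 J, so 0.1174 calorie = 0.1174 * 4.184 = 0.4912016 J. 1 foot = 0.3048 m, so 0.3843 foot = 0.3843 * 0.3048 = 0.11713464 m. Combine: 0.4912016 J / 0.11713464 m = 4.1934785 N. Result: 4.1934785 N ≈ 4.193 N (4 s.f.). Final answer: 4.193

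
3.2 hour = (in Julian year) 0.000365. Check: 1 hour = 3600 s, so 3.2 hour = 3.2 * 3600 = 11520 s. 1 Julian year = 31557600 s, so 11520 s = 11520 / 31557600 = 0.00036504677 Julian year ≈ 0.000365 Julian year (4 s.f.).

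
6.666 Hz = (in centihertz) 1 centihertz = 0.01 Hz, so 6.666 Hz = 6.666 / 0.01 = 666.6 centihertz. Final answer: 666.6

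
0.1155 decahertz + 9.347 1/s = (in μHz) 1 decahertz = 10 Hz, so 0.1155 decahertz = 0.1155 * 10 = 1.155 Hz. 9.347 1/s = 9.347 Hz. Sum: 1.155 + 9.347 = 10.502 Hz. 1 μHz = 1e-06 Hz, so 10.502 Hz = 10.502 / 1e-06 = 10502000 μHz ≈ 1.05e+07 μHz (4 s.f.). Final answer: 1.05e+07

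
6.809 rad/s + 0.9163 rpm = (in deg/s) 6.809 rad/s is already in rad/s. 1 rpm = 0.10471976 rad/s, so 0.9163 rpm = 0.9163 * 0.10471976 = 0.095954712 rad/s. Sum: 6.809 + 0.095954712 = 6.9049547 rad/s. 1 deg/s = 0.017453293 rad/s, so 6.9049547 rad/s = 6.9049547 / 0.017453293 = 395.62476 deg/s ≈ 395.6 deg/s (4 s.f.). Final answer: 395.6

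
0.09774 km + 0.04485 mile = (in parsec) 5.507e-15. Check: 1 km = 1000 m, so 0.09774 km = 0.09774 * 1000 = 97.74 m. 1 mile = 1609.344 m, so 0.04485 mile = 0.04485 * 1609.344 = 72.179078 m. Sum: 97.74 + 72.179078 = 169.91908 m. 1 parsec = 3.0856776e+16 m, so 169.91908 m = 169.91908 / 3.0856776e+16 = 5.5067023e-15 parsec ≈ 5.507e-15 parsec (4 s.f.).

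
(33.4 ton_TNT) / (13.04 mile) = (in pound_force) 1.497e+06. Check: 1 ton_TNT = 4.184e+09 J, so 33.4 ton_TNT = 33.4 * 4.184e+09 = 1.397456e+11 J. 1 mile = 1609.344 m, so 13.04 mile = 13.04 * 1609.344 = 20985.846 m. Combine: 1.397456e+11 J / 20985.846 m = 6659040.7 N. 1 pound_force = 4.4482216 N, so 6659040.7 N = 6659040.7 / 4.4482216 = 1497011.9 pound_force ≈ 1.497e+06 pound_force (4 s.f.).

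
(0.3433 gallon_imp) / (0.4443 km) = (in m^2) 3.513e-06. Check: 1 gallon_imp = 0.00454609 m^3, so 0.3433 gallon_imp = 0.3433 * 0.00454609 = 0.0015606727 m^3. 1 km = 1000 m, so 0.4443 km = 0.4443 * 1000 = 444.3 m. Combine: 0.0015606727 m^3 / 444.3 m = 3.5126552e-06 m^2. Result: 3.5126552e-06 m^2 ≈ 3.513e-06 m^2 (4 s.f.).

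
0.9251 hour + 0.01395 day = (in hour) 1.26. Check: 1 hour = 3600 s, so 0.9251 hour = 0.9251 * 3600 = 3330.36 s. 1 day = 86400 s, so 0.01395 day = 0.01395 * 86400 = 1205.28 s. Sum: 3330.36 + 1205.28 = 4535.64 s. 1 hour = 3600 s, so 4535.64 s = 4535.64 / 3600 = 1.2599 hour ≈ 1.26 hour (4 s.f.).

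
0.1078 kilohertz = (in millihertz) 1 kilohertz = 1000 Hz, so 0.1078 kilohertz = 0.1078 * 1000 = 107.8 Hz. 1 millihertz = 0.001 Hz, so 107.8 Hz = 107.8 / 0.001 = 107800 millihertz ≈ 1.078e+05 millihertz (4 s.f.). Final answer: 1.078e+05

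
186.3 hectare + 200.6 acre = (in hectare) 1 hectare = 10000 m^2, so 186.3 hectare = 186.3 * 10000 = 1863000 m^2. 1 acre = 4046.8564 m^2, so 200.6 acre = 200.6 * 4046.8564 = 811799.4 m^2. Sum: 1863000 + 811799.4 = 2674799.4 m^2. 1 hectare = 10000 m^2, so 2674799.4 m^2 = 2674799.4 / 10000 = 267.47994 hectare ≈ 267.5 hectare (4 s.f.). Final answer: 267.5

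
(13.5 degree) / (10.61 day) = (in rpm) 1 degree = 0.017453293 rad, so 13.5 degree = 13.5 * 0.017453293 = 0.23561945 rad. 1 day = 86400 s, so 10.61 day = 10.61 * 86400 = 916704 s. Combine: 0.23561945 rad / 916704 s = 2.5702893e-07 rad/s. 1 rpm = 0.10471976 rad/s, so 2.5702893e-07 rad/s = 2.5702893e-07 / 0.10471976 = 2.4544455e-06 rpm ≈ 2.454e-06 rpm (4 s.f.). Final answer: 2.454e-06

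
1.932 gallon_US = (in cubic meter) 1 gallon_US = 0.0037854118 m^3, so 1.932 gallon_US = 1.932 * 0.0037854118 = 0.0073134156 m^3. 0.0073134156 m^3 = 0.0073134156 cubic meter ≈ 0.007313 cubic meter (4 s.f.). Final answer: 0.007313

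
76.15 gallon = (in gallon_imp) 63.41. Check: 1 gallon = 0.0037854118 m^3, so 76.15 gallon = 76.15 * 0.0037854118 = 0.28825911 m^3. 1 gallon_imp = 0.00454609 m^3, so 0.28825911 m^3 = 0.28825911 / 0.00454609 = 63.408139 gallon_imp ≈ 63.41 gallon_imp (4 s.f.).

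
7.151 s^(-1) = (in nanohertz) 7.151 s^(-1) = 7.151 Hz. 1 nanohertz = 1e-09 Hz, so 7.151 Hz = 7.151 / 1e-09 = 7.151e+09 nanohertz. Final answer: 7.151e+09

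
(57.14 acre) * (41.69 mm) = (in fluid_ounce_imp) 3.393e+08. Check: 1 acre = 4046.8564 m^2, so 57.14 acre = 57.14 * 4046.8564 = 231237.38 m^2. 1 mm = 0.001 m, so 41.69 mm = 41.69 * 0.001 = 0.04169 m. Combine: 231237.38 m^2 * 0.04169 m = 9640.2862 m^3. 1 fluid_ounce_imp = 2.8413063e-05 m^3, so 9640.2862 m^3 = 9640.2862 / 2.8413063e-05 = 3.3929064e+08 fluid_ounce_imp ≈ 3.393e+08 fluid_ounce_imp (4 s.f.).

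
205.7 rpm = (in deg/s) 1234. Check: 1 rpm = 0.10471976 rad/s, so 205.7 rpm = 205.7 * 0.10471976 = 21.540854 rad/s. 1 deg/s = 0.017453293 rad/s, so 21.540854 rad/s = 21.540854 / 0.017453293 = 1234.2 deg/s ≈ 1234 deg/s (4 s.f.).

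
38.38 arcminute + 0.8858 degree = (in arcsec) 1 arcminute = 0.00029088821 rad, so 38.38 arcminute = 38.38 * 0.00029088821 = 0.011164289 rad. 1 degree = 0.017453293 rad, so 0.8858 degree = 0.8858 * 0.017453293 = 0.015460127 rad. Sum: 0.011164289 + 0.015460127 = 0.026624416 rad. 1 arcsec = 4.8481368e-06 rad, so 0.026624416 rad = 0.026624416 / 4.8481368e-06 = 5491.68 arcsec ≈ 5492 arcsec (4 s.f.). Final answer: 5492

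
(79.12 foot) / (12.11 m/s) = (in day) 1 foot = 0.3048 m, so 79.12 foot = 79.12 * 0.3048 = 24.115776 m. 12.11 m/s is already in m/s. Combine: 24.115776 m / 12.11 m/s = 1.9913936 s. 1 day = 86400 s, so 1.9913936 s = 1.9913936 / 86400 = 2.3048537e-05 day ≈ 2.305e-05 day (4 s.f.). Final answer: 2.305e-05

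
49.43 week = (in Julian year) 1 week = 604800 s, so 49.43 week = 49.43 * 604800 = 29895264 s. 1 Julian year = 31557600 s, so 29895264 s = 29895264 / 31557600 = 0.94732375 Julian year ≈ 0.9473 Julian year (4 s.f.). Final answer: 0.9473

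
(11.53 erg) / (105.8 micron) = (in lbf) 0.00245. Check: 1 erg = 1e-07 J, so 11.53 erg = 11.53 * 1e-07 = 1.153e-06 J. 1 micron = 1e-06 m, so 105.8 micron = 105.8 * 1e-06 = 0.0001058 m. Combine: 1.153e-06 J / 0.0001058 m = 0.010897921 N. 1 lbf = 4.4482216 N, so 0.010897921 N = 0.010897921 / 4.4482216 = 0.00244995 lbf ≈ 0.00245 lbf (4 s.f.).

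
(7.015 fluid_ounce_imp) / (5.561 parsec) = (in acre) 2.87e-25. Check: 1 fluid_ounce_imp = 2.8413063e-05 m^3, so 7.015 fluid_ounce_imp = 7.015 * 2.8413063e-05 = 0.00019931763 m^3. 1 parsec = 3.0856776e+16 m, so 5.561 parsec = 5.561 * 3.0856776e+16 = 1.7159453e+17 m. Combine: 0.00019931763 m^3 / 1.7159453e+17 m = 1.1615617e-21 m^2. 1 acre = 4046.8564 m^2, so 1.1615617e-21 m^2 = 1.1615617e-21 / 4046.8564 = 2.8702815e-25 acre ≈ 2.87e-25 acre (4 s.f.).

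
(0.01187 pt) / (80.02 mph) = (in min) 1.951e-09. Check: 1 pt = 0.00035277778 m, so 0.01187 pt = 0.01187 * 0.00035277778 = 4.1874722e-06 m. 1 mph = 0.44704 m/s, so 80.02 mph = 80.02 * 0.44704 = 35.772141 m/s. Combine: 4.1874722e-06 m / 35.772141 m/s = 1.1705959e-07 s. 1 min = 60 s, so 1.1705959e-07 s = 1.1705959e-07 / 60 = 1.9509932e-09 min ≈ 1.951e-09 min (4 s.f.).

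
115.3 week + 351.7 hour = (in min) 1.183e+06. Check: 1 week = 604800 s, so 115.3 week = 115.3 * 604800 = 69733440 s. 1 hour = 3600 s, so 351.7 hour = 351.7 * 3600 = 1266120 s. Sum: 69733440 + 1266120 = 70999560 s. 1 min = 60 s, so 70999560 s = 70999560 / 60 = 1183326 min ≈ 1.183e+06 min (4 s.f.).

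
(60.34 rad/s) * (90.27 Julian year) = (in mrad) 1.719e+14. Check: 60.34 rad/s is already in rad/s. 1 Julian year = 31557600 s, so 90.27 Julian year = 90.27 * 31557600 = 2.8487046e+09 s. Combine: 60.34 rad/s * 2.8487046e+09 s = 1.7189083e+11 rad. 1 mrad = 0.001 rad, so 1.7189083e+11 rad = 1.7189083e+11 / 0.001 = 1.7189083e+14 mrad ≈ 1.719e+14 mrad (4 s.f.).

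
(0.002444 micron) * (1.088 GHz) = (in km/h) 9.573. Check: 1 micron = 1e-06 m, so 0.002444 micron = 0.002444 * 1e-06 = 2.444e-09 m. 1 GHz = 1e+09 Hz, so 1.088 GHz = 1.088 * 1e+09 = 1.088e+09 Hz. Combine: 2.444e-09 m * 1.088e+09 Hz = 2.659072 m/s. 1 km/h = 0.27777778 m/s, so 2.659072 m/s = 2.659072 / 0.27777778 = 9.5726592 km/h ≈ 9.573 km/h (4 s.f.).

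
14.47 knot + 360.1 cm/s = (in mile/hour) 24.71. Check: 1 knot = 0.51444444 m/s, so 14.47 knot = 14.47 * 0.51444444 = 7.4440111 m/s. 1 cm/s = 0.01 m/s, so 360.1 cm/s = 360.1 * 0.01 = 3.601 m/s. Sum: 7.4440111 + 3.601 = 11.045011 m/s. 1 mile/hour = 0.44704 m/s, so 11.045011 m/s = 11.045011 / 0.44704 = 24.706986 mile/hour ≈ 24.71 mile/hour (4 s.f.).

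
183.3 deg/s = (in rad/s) 1 deg/s = 0.017453293 rad/s, so 183.3 deg/s = 183.3 * 0.017453293 = 3.1991885 rad/s. Result: 3.1991885 rad/s ≈ 3.199 rad/s (4 s.f.). Final answer: 3.199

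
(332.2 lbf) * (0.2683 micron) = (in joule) 0.0003965. Check: 1 lbf = 4.4482216 N, so 332.2 lbf = 332.2 * 4.4482216 = 1477.6992 N. 1 micron = 1e-06 m, so 0.2683 micron = 0.2683 * 1e-06 = 2.683e-07 m. Combine: 1477.6992 N * 2.683e-07 m = 0.0003964667 J. 0.0003964667 J = 0.0003964667 joule ≈ 0.0003965 joule (4 s.f.).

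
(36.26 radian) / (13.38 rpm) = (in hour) 0.007189. Check: 36.26 radian = 36.26 rad. 1 rpm = 0.10471976 rad/s, so 13.38 rpm = 13.38 * 0.10471976 = 1.4011503 rad/s. Combine: 36.26 rad / 1.4011503 rad/s = 25.878736 s. 1 hour = 3600 s, so 25.878736 s = 25.878736 / 3600 = 0.0071885379 hour ≈ 0.007189 hour (4 s.f.).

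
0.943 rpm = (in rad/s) 1 rpm = 0.10471976 rad/s, so 0.943 rpm = 0.943 * 0.10471976 = 0.098750729 rad/s. Result: 0.098750729 rad/s ≈ 0.09875 rad/s (4 s.f.). Final answer: 0.09875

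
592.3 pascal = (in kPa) 592.3 pascal = 592.3 Pa. 1 kPa = 1000 Pa, so 592.3 Pa = 592.3 / 1000 = 0.5923 kPa. Final answer: 0.5923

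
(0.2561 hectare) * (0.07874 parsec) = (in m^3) 6.222e+18. Check: 1 hectare = 10000 m^2, so 0.2561 hectare = 0.2561 * 10000 = 2561 m^2. 1 parsec = 3.0856776e+16 m, so 0.07874 parsec = 0.07874 * 3.0856776e+16 = 2.4296625e+15 m. Combine: 2561 m^2 * 2.4296625e+15 m = 6.2223657e+18 m^3. Result: 6.2223657e+18 m^3 ≈ 6.222e+18 m^3 (4 s.f.).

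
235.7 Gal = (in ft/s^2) 7.733. Check: 1 Gal = 0.01 m/s^2, so 235.7 Gal = 235.7 * 0.01 = 2.357 m/s^2. 1 ft/s^2 = 0.3048 m/s^2, so 2.357 m/s^2 = 2.357 / 0.3048 = 7.7329396 ft/s^2 ≈ 7.733 ft/s^2 (4 s.f.).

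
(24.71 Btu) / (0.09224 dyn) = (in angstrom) 2.826e+20. Check: 1 Btu = 1055.0559 J, so 24.71 Btu = 24.71 * 1055.0559 = 26070.43 J. 1 dyn = 1e-05 N, so 0.09224 dyn = 0.09224 * 1e-05 = 9.224e-07 N. Combine: 26070.43 J / 9.224e-07 N = 2.8263693e+10 m. 1 angstrom = 1e-10 m, so 2.8263693e+10 m = 2.8263693e+10 / 1e-10 = 2.8263693e+20 angstrom ≈ 2.826e+20 angstrom (4 s.f.).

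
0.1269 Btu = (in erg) 1.339e+09. Check: 1 Btu = 1055.0559 J, so 0.1269 Btu = 0.1269 * 1055.0559 = 133.88659 J. 1 erg = 1e-07 J, so 133.88659 J = 133.88659 / 1e-07 = 1.3388659e+09 erg ≈ 1.339e+09 erg (4 s.f.).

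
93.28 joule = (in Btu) 93.28 joule = 93.28 J. 1 Btu = 1055.0559 J, so 93.28 J = 93.28 / 1055.0559 = 0.088412381 Btu ≈ 0.08841 Btu (4 s.f.). Final answer: 0.08841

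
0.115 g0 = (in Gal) 1 g0 = 9.80665 m/s^2, so 0.115 g0 = 0.115 * 9.80665 = 1.1277648 m/s^2. 1 Gal = 0.01 m/s^2, so 1.1277648 m/s^2 = 1.1277648 / 0.01 = 112.77648 Gal ≈ 112.8 Gal (4 s.f.). Final answer: 112.8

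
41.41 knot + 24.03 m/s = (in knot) 88.12. Check: 1 knot = 0.51444444 m/s, so 41.41 knot = 41.41 * 0.51444444 = 21.303144 m/s. 24.03 m/s is already in m/s. Sum: 21.303144 + 24.03 = 45.333144 m/s. 1 knot = 0.51444444 m/s, so 45.333144 m/s = 45.333144 / 0.51444444 = 88.120583 knot ≈ 88.12 knot (4 s.f.).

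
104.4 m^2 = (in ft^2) 1124. Check: 1 ft^2 = 0.09290304 m^2, so 104.4 m^2 = 104.4 / 0.09290304 = 1123.7522 ft^2 ≈ 1124 ft^2 (4 s.f.).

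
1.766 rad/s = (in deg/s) 101.2. Check: 1 deg/s = 0.017453293 rad/s, so 1.766 rad/s = 1.766 / 0.017453293 = 101.18435 deg/s ≈ 101.2 deg/s (4 s.f.).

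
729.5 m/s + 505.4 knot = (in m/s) 729.5 m/s is already in m/s. 1 knot = 0.51444444 m/s, so 505.4 knot = 505.4 * 0.51444444 = 260.00022 m/s. Sum: 729.5 + 260.00022 = 989.50022 m/s. Result: 989.50022 m/s ≈ 989.5 m/s (4 s.f.). Final answer: 989.5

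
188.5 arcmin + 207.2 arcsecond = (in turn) 0.008887. Check: 1 arcmin = 0.00029088821 rad, so 188.5 arcmin = 188.5 * 0.00029088821 = 0.054832427 rad. 1 arcsecond = 4.8481368e-06 rad, so 207.2 arcsecond = 207.2 * 4.8481368e-06 = 0.0010045339 rad. Sum: 0.054832427 + 0.0010045339 = 0.055836961 rad. 1 turn = 6.2831853 rad, so 0.055836961 rad = 0.055836961 / 6.2831853 = 0.0088867284 turn ≈ 0.008887 turn (4 s.f.).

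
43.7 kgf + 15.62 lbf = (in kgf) 50.79. Check: 1 kgf = 9.80665 N, so 43.7 kgf = 43.7 * 9.80665 = 428.55061 N. 1 lbf = 4.4482216 N, so 15.62 lbf = 15.62 * 4.4482216 = 69.481222 N. Sum: 428.55061 + 69.481222 = 498.03183 N. 1 kgf = 9.80665 N, so 498.03183 N = 498.03183 / 9.80665 = 50.785113 kgf ≈ 50.79 kgf (4 s.f.).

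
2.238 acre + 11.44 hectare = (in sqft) 1 acre = 4046.8564 m^2, so 2.238 acre = 2.238 * 4046.8564 = 9056.8647 m^2. 1 hectare = 10000 m^2, so 11.44 hectare = 11.44 * 10000 = 114400 m^2. Sum: 9056.8647 + 114400 = 123456.86 m^2. 1 sqft = 0.09290304 m^2, so 123456.86 m^2 = 123456.86 / 0.09290304 = 1328878.6 sqft ≈ 1.329e+06 sqft (4 s.f.). Final answer: 1.329e+06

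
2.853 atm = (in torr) 2168. Check: 1 atm = 101325 Pa, so 2.853 atm = 2.853 * 101325 = 289080.23 Pa. 1 torr = 133.32237 Pa, so 289080.23 Pa = 289080.23 / 133.32237 = 2168.28 torr ≈ 2168 torr (4 s.f.).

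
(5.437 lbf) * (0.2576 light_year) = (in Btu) 1 lbf = 4.4482216 N, so 5.437 lbf = 5.437 * 4.4482216 = 24.184981 N. 1 light_year = 9.4607305e+15 m, so 0.2576 light_year = 0.2576 * 9.4607305e+15 = 2.4370842e+15 m. Combine: 24.184981 N * 2.4370842e+15 m = 5.8940834e+16 J. 1 Btu = 1055.0559 J, so 5.8940834e+16 J = 5.8940834e+16 / 1055.0559 = 5.5865132e+13 Btu ≈ 5.587e+13 Btu (4 s.f.). Final answer: 5.587e+13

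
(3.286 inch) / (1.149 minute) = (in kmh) 0.004358. Check: 1 inch = 0.0254 m, so 3.286 inch = 3.286 * 0.0254 = 0.0834644 m. 1 minute = 60 s, so 1.149 minute = 1.149 * 60 = 68.94 s. Combine: 0.0834644 m / 68.94 s = 0.0012106818 m/s. 1 kmh = 0.27777778 m/s, so 0.0012106818 m/s = 0.0012106818 / 0.27777778 = 0.0043584543 kmh ≈ 0.004358 kmh (4 s.f.).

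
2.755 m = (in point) 7809. Check: 1 point = 0.00035277778 m, so 2.755 m = 2.755 / 0.00035277778 = 7809.4488 point ≈ 7809 point (4 s.f.).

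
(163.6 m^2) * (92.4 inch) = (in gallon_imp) 163.6 m^2 is already in m^2. 1 inch = 0.0254 m, so 92.4 inch = 92.4 * 0.0254 = 2.34696 m. Combine: 163.6 m^2 * 2.34696 m = 383.96266 m^3. 1 gallon_imp = 0.00454609 m^3, so 383.96266 m^3 = 383.96266 / 0.00454609 = 84459.977 gallon_imp ≈ 8.446e+04 gallon_imp (4 s.f.). Final answer: 8.446e+04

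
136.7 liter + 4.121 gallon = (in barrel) 1 liter = 0.001 m^3, so 136.7 liter = 136.7 * 0.001 = 0.1367 m^3. 1 gallon = 0.0037854118 m^3, so 4.121 gallon = 4.121 * 0.0037854118 = 0.015599682 m^3. Sum: 0.1367 + 0.015599682 = 0.15229968 m^3. 1 barrel = 0.15898729 m^3, so 0.15229968 m^3 = 0.15229968 / 0.15898729 = 0.95793618 barrel ≈ 0.9579 barrel (4 s.f.). Final answer: 0.9579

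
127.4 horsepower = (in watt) 9.5e+04. Check: 1 horsepower = 745.69987 W, so 127.4 horsepower = 127.4 * 745.69987 = 95002.164 W. 95002.164 W = 95002.164 watt ≈ 9.5e+04 watt (4 s.f.).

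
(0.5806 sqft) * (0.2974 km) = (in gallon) 4238. Check: 1 sqft = 0.09290304 m^2, so 0.5806 sqft = 0.5806 * 0.09290304 = 0.053939505 m^2. 1 km = 1000 m, so 0.2974 km = 0.2974 * 1000 = 297.4 m. Combine: 0.053939505 m^2 * 297.4 m = 16.041609 m^3. 1 gallon = 0.0037854118 m^3, so 16.041609 m^3 = 16.041609 / 0.0037854118 = 4237.7447 gallon ≈ 4238 gallon (4 s.f.).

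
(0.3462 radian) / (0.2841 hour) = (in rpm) 0.3462 radian = 0.3462 rad. 1 hour = 3600 s, so 0.2841 hour = 0.2841 * 3600 = 1022.76 s. Combine: 0.3462 rad / 1022.76 s = 0.00033849583 rad/s. 1 rpm = 0.10471976 rad/s, so 0.00033849583 rad/s = 0.00033849583 / 0.10471976 = 0.0032323971 rpm ≈ 0.003232 rpm (4 s.f.). Final answer: 0.003232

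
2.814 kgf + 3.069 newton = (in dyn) 3.066e+06. Check: 1 kgf = 9.80665 N, so 2.814 kgf = 2.814 * 9.80665 = 27.595913 N. 3.069 newton = 3.069 N. Sum: 27.595913 + 3.069 = 30.664913 N. 1 dyn = 1e-05 N, so 30.664913 N = 30.664913 / 1e-05 = 3066491.3 dyn ≈ 3.066e+06 dyn (4 s.f.).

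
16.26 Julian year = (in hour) 1.425e+05. Check: 1 Julian year = 31557600 s, so 16.26 Julian year = 16.26 * 31557600 = 5.1312658e+08 s. 1 hour = 3600 s, so 5.1312658e+08 s = 5.1312658e+08 / 3600 = 142535.16 hour ≈ 1.425e+05 hour (4 s.f.).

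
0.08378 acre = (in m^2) 1 acre = 4046.8564 m^2, so 0.08378 acre = 0.08378 * 4046.8564 = 339.04563 m^2. Result: 339.04563 m^2 ≈ 339 m^2 (4 s.f.). Final answer: 339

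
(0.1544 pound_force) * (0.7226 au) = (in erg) 7.424e+17. Check: 1 pound_force = 4.4482216 N, so 0.1544 pound_force = 0.1544 * 4.4482216 = 0.68680542 N. 1 au = 1.4959787e+11 m, so 0.7226 au = 0.7226 * 1.4959787e+11 = 1.0809942e+11 m. Combine: 0.68680542 N * 1.0809942e+11 m = 7.4243268e+10 J. 1 erg = 1e-07 J, so 7.4243268e+10 J = 7.4243268e+10 / 1e-07 = 7.4243268e+17 erg ≈ 7.424e+17 erg (4 s.f.).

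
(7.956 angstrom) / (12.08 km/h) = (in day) 2.744e-15. Check: 1 angstrom = 1e-10 m, so 7.956 angstrom = 7.956 * 1e-10 = 7.956e-10 m. 1 km/h = 0.27777778 m/s, so 12.08 km/h = 12.08 * 0.27777778 = 3.3555556 m/s. Combine: 7.956e-10 m / 3.3555556 m/s = 2.3709934e-10 s. 1 day = 86400 s, so 2.3709934e-10 s = 2.3709934e-10 / 86400 = 2.7442053e-15 day ≈ 2.744e-15 day (4 s.f.).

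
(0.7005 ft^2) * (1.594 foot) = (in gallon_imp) 6.955. Check: 1 ft^2 = 0.09290304 m^2, so 0.7005 ft^2 = 0.7005 * 0.09290304 = 0.06507858 m^2. 1 foot = 0.3048 m, so 1.594 foot = 1.594 * 0.3048 = 0.4858512 m. Combine: 0.06507858 m^2 * 0.4858512 m = 0.031618506 m^3. 1 gallon_imp = 0.00454609 m^3, so 0.031618506 m^3 = 0.031618506 / 0.00454609 = 6.955099 gallon_imp ≈ 6.955 gallon_imp (4 s.f.).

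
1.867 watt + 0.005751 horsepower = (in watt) 6.156. Check: 1.867 watt = 1.867 W. 1 horsepower = 745.69987 W, so 0.005751 horsepower = 0.005751 * 745.69987 = 4.28852 W. Sum: 1.867 + 4.28852 = 6.15552 W. 6.15552 W = 6.15552 watt ≈ 6.156 watt (4 s.f.).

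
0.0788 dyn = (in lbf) 1 dyn = 1e-05 N, so 0.0788 dyn = 0.0788 * 1e-05 = 7.88e-07 N. 1 lbf = 4.4482216 N, so 7.88e-07 N = 7.88e-07 / 4.4482216 = 1.7714945e-07 lbf ≈ 1.771e-07 lbf (4 s.f.). Final answer: 1.771e-07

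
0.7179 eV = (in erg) 1.15e-12. Check: 1 eV = 1.6021766e-19 J, so 0.7179 eV = 0.7179 * 1.6021766e-19 = 1.1502026e-19 J. 1 erg = 1e-07 J, so 1.1502026e-19 J = 1.1502026e-19 / 1e-07 = 1.1502026e-12 erg ≈ 1.15e-12 erg (4 s.f.).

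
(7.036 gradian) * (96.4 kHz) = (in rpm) 1 gradian = 0.015707963 rad, so 7.036 gradian = 7.036 * 0.015707963 = 0.11052123 rad. 1 kHz = 1000 Hz, so 96.4 kHz = 96.4 * 1000 = 96400 Hz. Combine: 0.11052123 rad * 96400 Hz = 10654.247 rad/s. 1 rpm = 0.10471976 rad/s, so 10654.247 rad/s = 10654.247 / 0.10471976 = 101740.56 rpm ≈ 1.017e+05 rpm (4 s.f.). Final answer: 1.017e+05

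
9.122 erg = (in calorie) 2.18e-07. Check: 1 erg = 1e-07 J, so 9.122 erg = 9.122 * 1e-07 = 9.122e-07 J. 1 calorie = 4.184 J, so 9.122e-07 J = 9.122e-07 / 4.184 = 2.1802103e-07 calorie ≈ 2.18e-07 calorie (4 s.f.).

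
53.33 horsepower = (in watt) 3.977e+04. Check: 1 horsepower = 745.69987 W, so 53.33 horsepower = 53.33 * 745.69987 = 39768.174 W. 39768.174 W = 39768.174 watt ≈ 3.977e+04 watt (4 s.f.).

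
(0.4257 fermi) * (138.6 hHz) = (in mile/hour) 1.32e-11. Check: 1 fermi = 1e-15 m, so 0.4257 fermi = 0.4257 * 1e-15 = 4.257e-16 m. 1 hHz = 100 Hz, so 138.6 hHz = 138.6 * 100 = 13860 Hz. Combine: 4.257e-16 m * 13860 Hz = 5.900202e-12 m/s. 1 mile/hour = 0.44704 m/s, so 5.900202e-12 m/s = 5.900202e-12 / 0.44704 = 1.3198376e-11 mile/hour ≈ 1.32e-11 mile/hour (4 s.f.).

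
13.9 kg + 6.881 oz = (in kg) 14.1. Check: 13.9 kg is already in kg. 1 oz = 0.028349523 kg, so 6.881 oz = 6.881 * 0.028349523 = 0.19507307 kg. Sum: 13.9 + 0.19507307 = 14.095073 kg. Result: 14.095073 kg ≈ 14.1 kg (4 s.f.).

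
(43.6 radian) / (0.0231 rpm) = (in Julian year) 0.0005711. Check: 43.6 radian = 43.6 rad. 1 rpm = 0.10471976 rad/s, so 0.0231 rpm = 0.0231 * 0.10471976 = 0.0024190263 rad/s. Combine: 43.6 rad / 0.0024190263 rad/s = 18023.781 s. 1 Julian year = 31557600 s, so 18023.781 s = 18023.781 / 31557600 = 0.00057113914 Julian year ≈ 0.0005711 Julian year (4 s.f.).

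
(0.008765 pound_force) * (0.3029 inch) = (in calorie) 7.169e-05. Check: 1 pound_force = 4.4482216 N, so 0.008765 pound_force = 0.008765 * 4.4482216 = 0.038988662 N. 1 inch = 0.0254 m, so 0.3029 inch = 0.3029 * 0.0254 = 0.00769366 m. Combine: 0.038988662 N * 0.00769366 m = 0.00029996551 J. 1 calorie = 4.184 J, so 0.00029996551 J = 0.00029996551 / 4.184 = 7.1693478e-05 calorie ≈ 7.169e-05 calorie (4 s.f.).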